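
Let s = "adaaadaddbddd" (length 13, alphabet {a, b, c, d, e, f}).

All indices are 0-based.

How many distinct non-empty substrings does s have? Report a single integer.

74

sorted suffixes:
  #0 SA[0]=2  'aaadaddbddd'
  #1 SA[1]=3  'aadaddbddd'
  #2 SA[2]=0  'adaaadaddbddd'
  #3 SA[3]=4  'adaddbddd'
  #4 SA[4]=6  'addbddd'
  #5 SA[5]=9  'bddd'
  #6 SA[6]=12  'd'
  #7 SA[7]=1  'daaadaddbddd'
  #8 SA[8]=5  'daddbddd'
  #9 SA[9]=8  'dbddd'
  #10 SA[10]=11  'dd'
  #11 SA[11]=7  'ddbddd'
  #12 SA[12]=10  'ddd'

SA = [2, 3, 0, 4, 6, 9, 12, 1, 5, 8, 11, 7, 10]
rank  pair      lcp
   1  s[2:],s[3:]  2  'aa'
   2  s[3:],s[0:]  1  'a'
   3  s[0:],s[4:]  3  'ada'
   4  s[4:],s[6:]  2  'ad'
   5  s[6:],s[9:]  0  ''
   6  s[9:],s[12:]  0  ''
   7  s[12:],s[1:]  1  'd'
   8  s[1:],s[5:]  2  'da'
   9  s[5:],s[8:]  1  'd'
  10  s[8:],s[11:]  1  'd'
  11  s[11:],s[7:]  2  'dd'
  12  s[7:],s[10:]  2  'dd'

n(n+1)/2 = 13·14/2 = 91
Σ LCP = 0 + 2 + 1 + 3 + 2 + 0 + 0 + 1 + 2 + 1 + 1 + 2 + 2 = 17
distinct = 91 − 17 = 74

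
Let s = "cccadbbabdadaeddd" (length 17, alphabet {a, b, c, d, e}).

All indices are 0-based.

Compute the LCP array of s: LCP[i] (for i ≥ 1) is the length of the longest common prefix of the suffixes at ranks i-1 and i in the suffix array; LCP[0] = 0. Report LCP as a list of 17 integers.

sorted suffixes:
  #0 SA[0]=7  'abdadaeddd'
  #1 SA[1]=10  'adaeddd'
  #2 SA[2]=3  'adbbabdadaeddd'
  #3 SA[3]=12  'aeddd'
  #4 SA[4]=6  'babdadaeddd'
  #5 SA[5]=5  'bbabdadaeddd'
  #6 SA[6]=8  'bdadaeddd'
  #7 SA[7]=2  'cadbbabdadaeddd'
  #8 SA[8]=1  'ccadbbabdadaeddd'
  #9 SA[9]=0  'cccadbbabdadaeddd'
  #10 SA[10]=16  'd'
  #11 SA[11]=9  'dadaeddd'
  #12 SA[12]=11  'daeddd'
  #13 SA[13]=4  'dbbabdadaeddd'
  #14 SA[14]=15  'dd'
  #15 SA[15]=14  'ddd'
  #16 SA[16]=13  'eddd'

SA = [7, 10, 3, 12, 6, 5, 8, 2, 1, 0, 16, 9, 11, 4, 15, 14, 13]
[i] adj suffixes → lcp
  [1] 7/10 → 1 ('a')
  [2] 10/3 → 2 ('ad')
  [3] 3/12 → 1 ('a')
  [4] 12/6 → 0 ('')
  [5] 6/5 → 1 ('b')
  [6] 5/8 → 1 ('b')
  [7] 8/2 → 0 ('')
  [8] 2/1 → 1 ('c')
  [9] 1/0 → 2 ('cc')
  [10] 0/16 → 0 ('')
  [11] 16/9 → 1 ('d')
  [12] 9/11 → 2 ('da')
  [13] 11/4 → 1 ('d')
  [14] 4/15 → 1 ('d')
  [15] 15/14 → 2 ('dd')
  [16] 14/13 → 0 ('')

[0, 1, 2, 1, 0, 1, 1, 0, 1, 2, 0, 1, 2, 1, 1, 2, 0]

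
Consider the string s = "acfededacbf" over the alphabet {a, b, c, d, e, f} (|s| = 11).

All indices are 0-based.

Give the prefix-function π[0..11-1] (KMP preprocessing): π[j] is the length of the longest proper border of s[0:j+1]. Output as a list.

[0, 0, 0, 0, 0, 0, 0, 1, 2, 0, 0]

π[0] = 0
j=1 s[j]='c': π[1]=0 (border '')
j=2 s[j]='f': π[2]=0 (border '')
j=3 s[j]='e': π[3]=0 (border '')
j=4 s[j]='d': π[4]=0 (border '')
j=5 s[j]='e': π[5]=0 (border '')
j=6 s[j]='d': π[6]=0 (border '')
j=7 s[j]='a': π[7]=1 (border 'a')
j=8 s[j]='c': π[8]=2 (border 'ac')
j=9 s[j]='b': k: 2→0; π[9]=0 (border '')
j=10 s[j]='f': π[10]=0 (border '')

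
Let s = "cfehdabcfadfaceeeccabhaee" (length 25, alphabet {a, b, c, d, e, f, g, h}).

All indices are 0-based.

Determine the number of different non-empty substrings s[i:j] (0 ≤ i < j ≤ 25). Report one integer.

302

rank | idx | suffix
   0 |   5 | abcfadfaceeeccabhaee
   1 |  19 | abhaee
   2 |  12 | aceeeccabhaee
   3 |   9 | adfaceeeccabhaee
   4 |  22 | aee
   5 |   6 | bcfadfaceeeccabhaee
   6 |  20 | bhaee
   7 |  18 | cabhaee
   8 |  17 | ccabhaee
   9 |  13 | ceeeccabhaee
  10 |   7 | cfadfaceeeccabhaee
  11 |   0 | cfehdabcfadfaceeeccabhaee
  12 |   4 | dabcfadfaceeeccabhaee
  13 |  10 | dfaceeeccabhaee
  14 |  24 | e
  15 |  16 | eccabhaee
  16 |  23 | ee
  17 |  15 | eeccabhaee
  18 |  14 | eeeccabhaee
  19 |   2 | ehdabcfadfaceeeccabhaee
  20 |  11 | faceeeccabhaee
  21 |   8 | fadfaceeeccabhaee
  22 |   1 | fehdabcfadfaceeeccabhaee
  23 |  21 | haee
  24 |   3 | hdabcfadfaceeeccabhaee

SA = [5, 19, 12, 9, 22, 6, 20, 18, 17, 13, 7, 0, 4, 10, 24, 16, 23, 15, 14, 2, 11, 8, 1, 21, 3]
[i] adj suffixes → lcp
  [1] 5/19 → 2 ('ab')
  [2] 19/12 → 1 ('a')
  [3] 12/9 → 1 ('a')
  [4] 9/22 → 1 ('a')
  [5] 22/6 → 0 ('')
  [6] 6/20 → 1 ('b')
  [7] 20/18 → 0 ('')
  [8] 18/17 → 1 ('c')
  [9] 17/13 → 1 ('c')
  [10] 13/7 → 1 ('c')
  [11] 7/0 → 2 ('cf')
  [12] 0/4 → 0 ('')
  [13] 4/10 → 1 ('d')
  [14] 10/24 → 0 ('')
  [15] 24/16 → 1 ('e')
  [16] 16/23 → 1 ('e')
  [17] 23/15 → 2 ('ee')
  [18] 15/14 → 2 ('ee')
  [19] 14/2 → 1 ('e')
  [20] 2/11 → 0 ('')
  [21] 11/8 → 2 ('fa')
  [22] 8/1 → 1 ('f')
  [23] 1/21 → 0 ('')
  [24] 21/3 → 1 ('h')

n(n+1)/2 = 25·26/2 = 325
Σ LCP = 0 + 2 + 1 + 1 + 1 + 0 + 1 + 0 + 1 + 1 + 1 + 2 + 0 + 1 + 0 + 1 + 1 + 2 + 2 + 1 + 0 + 2 + 1 + 0 + 1 = 23
distinct = 325 − 23 = 302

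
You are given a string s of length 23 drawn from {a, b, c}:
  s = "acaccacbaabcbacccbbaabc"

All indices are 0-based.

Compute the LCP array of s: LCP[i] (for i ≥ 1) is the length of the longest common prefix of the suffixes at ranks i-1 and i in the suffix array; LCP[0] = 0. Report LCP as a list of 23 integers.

rank | idx | suffix
   0 |  19 | aabc
   1 |   8 | aabcbacccbbaabc
   2 |  20 | abc
   3 |   9 | abcbacccbbaabc
   4 |   0 | acaccacbaabcbacccbbaabc
   5 |   5 | acbaabcbacccbbaabc
   6 |   2 | accacbaabcbacccbbaabc
   7 |  13 | acccbbaabc
   8 |  18 | baabc
   9 |   7 | baabcbacccbbaabc
  10 |  12 | bacccbbaabc
  11 |  17 | bbaabc
  12 |  21 | bc
  13 |  10 | bcbacccbbaabc
  14 |  22 | c
  15 |   4 | cacbaabcbacccbbaabc
  16 |   1 | caccacbaabcbacccbbaabc
  17 |   6 | cbaabcbacccbbaabc
  18 |  11 | cbacccbbaabc
  19 |  16 | cbbaabc
  20 |   3 | ccacbaabcbacccbbaabc
  21 |  15 | ccbbaabc
  22 |  14 | cccbbaabc

SA = [19, 8, 20, 9, 0, 5, 2, 13, 18, 7, 12, 17, 21, 10, 22, 4, 1, 6, 11, 16, 3, 15, 14]
[i] adj suffixes → lcp
  [1] 19/8 → 4 ('aabc')
  [2] 8/20 → 1 ('a')
  [3] 20/9 → 3 ('abc')
  [4] 9/0 → 1 ('a')
  [5] 0/5 → 2 ('ac')
  [6] 5/2 → 2 ('ac')
  [7] 2/13 → 3 ('acc')
  [8] 13/18 → 0 ('')
  [9] 18/7 → 5 ('baabc')
  [10] 7/12 → 2 ('ba')
  [11] 12/17 → 1 ('b')
  [12] 17/21 → 1 ('b')
  [13] 21/10 → 2 ('bc')
  [14] 10/22 → 0 ('')
  [15] 22/4 → 1 ('c')
  [16] 4/1 → 3 ('cac')
  [17] 1/6 → 1 ('c')
  [18] 6/11 → 3 ('cba')
  [19] 11/16 → 2 ('cb')
  [20] 16/3 → 1 ('c')
  [21] 3/15 → 2 ('cc')
  [22] 15/14 → 2 ('cc')

[0, 4, 1, 3, 1, 2, 2, 3, 0, 5, 2, 1, 1, 2, 0, 1, 3, 1, 3, 2, 1, 2, 2]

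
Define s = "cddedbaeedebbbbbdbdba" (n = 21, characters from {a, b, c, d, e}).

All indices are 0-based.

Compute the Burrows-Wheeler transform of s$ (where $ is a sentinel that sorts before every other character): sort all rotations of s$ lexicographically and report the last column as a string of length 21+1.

rank  rotation                last
    0  $cddedbaeedebbbbbdbdba  a
    1  a$cddedbaeedebbbbbdbdb  b
    2  aeedebbbbbdbdba$cddedb  b
    3  ba$cddedbaeedebbbbbdbd  d
    4  baeedebbbbbdbdba$cdded  d
    5  bbbbbdbdba$cddedbaeede  e
    6  bbbbdbdba$cddedbaeedeb  b
    7  bbbdbdba$cddedbaeedebb  b
    8  bbdbdba$cddedbaeedebbb  b
    9  bdba$cddedbaeedebbbbbd  d
   10  bdbdba$cddedbaeedebbbb  b
   11  cddedbaeedebbbbbdbdba$  $
   12  dba$cddedbaeedebbbbbdb  b
   13  dbaeedebbbbbdbdba$cdde  e
   14  dbdba$cddedbaeedebbbbb  b
   15  ddedbaeedebbbbbdbdba$c  c
   16  debbbbbdbdba$cddedbaee  e
   17  dedbaeedebbbbbdbdba$cd  d
   18  ebbbbbdbdba$cddedbaeed  d
   19  edbaeedebbbbbdbdba$cdd  d
   20  edebbbbbdbdba$cddedbae  e
   21  eedebbbbbdbdba$cddedba  a

abbddebbbdb$bebcedddea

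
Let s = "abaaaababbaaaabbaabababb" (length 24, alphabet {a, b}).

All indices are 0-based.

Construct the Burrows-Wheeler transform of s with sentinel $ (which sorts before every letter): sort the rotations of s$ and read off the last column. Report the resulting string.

rank  rotation                   last
    0  $abaaaababbaaaabbaabababb  b
    1  aaaababbaaaabbaabababb$ab  b
    2  aaaabbaabababb$abaaaababb  b
    3  aaababbaaaabbaabababb$aba  a
    4  aaabbaabababb$abaaaababba  a
    5  aabababb$abaaaababbaaaabb  b
    6  aababbaaaabbaabababb$abaa  a
    7  aabbaabababb$abaaaababbaa  a
    8  abaaaababbaaaabbaabababb$  $
    9  abababb$abaaaababbaaaabba  a
   10  ababb$abaaaababbaaaabbaab  b
   11  ababbaaaabbaabababb$abaaa  a
   12  abb$abaaaababbaaaabbaabab  b
   13  abbaaaabbaabababb$abaaaab  b
   14  abbaabababb$abaaaababbaaa  a
   15  b$abaaaababbaaaabbaababab  b
   16  baaaababbaaaabbaabababb$a  a
   17  baaaabbaabababb$abaaaabab  b
   18  baabababb$abaaaababbaaaab  b
   19  bababb$abaaaababbaaaabbaa  a
   20  babb$abaaaababbaaaabbaaba  a
   21  babbaaaabbaabababb$abaaaa  a
   22  bb$abaaaababbaaaabbaababa  a
   23  bbaaaabbaabababb$abaaaaba  a
   24  bbaabababb$abaaaababbaaaa  a

bbbaabaa$ababbababbaaaaaa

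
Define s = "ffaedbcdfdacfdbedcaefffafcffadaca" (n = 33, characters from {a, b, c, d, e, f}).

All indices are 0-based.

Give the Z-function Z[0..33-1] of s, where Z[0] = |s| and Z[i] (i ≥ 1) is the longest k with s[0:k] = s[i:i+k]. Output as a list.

[33, 1, 0, 0, 0, 0, 0, 0, 1, 0, 0, 0, 1, 0, 0, 0, 0, 0, 0, 0, 2, 3, 1, 0, 1, 0, 3, 1, 0, 0, 0, 0, 0]

Z[0]=33
i=1: outside box; Z[1]=1 scan→box=[1,2)
i=2: outside box; Z[2]=0
i=3: outside box; Z[3]=0
i=4: outside box; Z[4]=0
i=5: outside box; Z[5]=0
i=6: outside box; Z[6]=0
i=7: outside box; Z[7]=0
i=8: outside box; Z[8]=1 scan→box=[8,9)
i=9: outside box; Z[9]=0
i=10: outside box; Z[10]=0
i=11: outside box; Z[11]=0
i=12: outside box; Z[12]=1 scan→box=[12,13)
i=13: outside box; Z[13]=0
i=14: outside box; Z[14]=0
i=15: outside box; Z[15]=0
i=16: outside box; Z[16]=0
i=17: outside box; Z[17]=0
i=18: outside box; Z[18]=0
i=19: outside box; Z[19]=0
i=20: outside box; Z[20]=2 scan→box=[20,22)
i=21: min(r-i=1, Z[1]=1)=1; Z[21]=3 scan→box=[21,24)
i=22: min(r-i=2, Z[1]=1)=1; Z[22]=1
i=23: min(r-i=1, Z[2]=0)=0; Z[23]=0
i=24: outside box; Z[24]=1 scan→box=[24,25)
i=25: outside box; Z[25]=0
i=26: outside box; Z[26]=3 scan→box=[26,29)
i=27: min(r-i=2, Z[1]=1)=1; Z[27]=1
i=28: min(r-i=1, Z[2]=0)=0; Z[28]=0
i=29: outside box; Z[29]=0
i=30: outside box; Z[30]=0
i=31: outside box; Z[31]=0
i=32: outside box; Z[32]=0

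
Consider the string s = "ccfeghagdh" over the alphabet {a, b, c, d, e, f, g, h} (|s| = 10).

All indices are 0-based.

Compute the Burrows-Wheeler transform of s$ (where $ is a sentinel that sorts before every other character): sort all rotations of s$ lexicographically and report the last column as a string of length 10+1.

rank  rotation     last
    0  $ccfeghagdh  h
    1  agdh$ccfegh  h
    2  ccfeghagdh$  $
    3  cfeghagdh$c  c
    4  dh$ccfeghag  g
    5  eghagdh$ccf  f
    6  feghagdh$cc  c
    7  gdh$ccfegha  a
    8  ghagdh$ccfe  e
    9  h$ccfeghagd  d
   10  hagdh$ccfeg  g

hh$cgfcaedg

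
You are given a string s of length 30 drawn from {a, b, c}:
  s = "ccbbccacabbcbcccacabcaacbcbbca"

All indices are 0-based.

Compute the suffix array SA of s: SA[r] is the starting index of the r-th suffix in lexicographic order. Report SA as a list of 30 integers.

rank | idx | suffix
   0 |  29 | a
   1 |  21 | aacbcbbca
   2 |   8 | abbcbcccacabcaacbcbbca
   3 |  18 | abcaacbcbbca
   4 |   6 | acabbcbcccacabcaacbcbbca
   5 |  16 | acabcaacbcbbca
   6 |  22 | acbcbbca
   7 |  26 | bbca
   8 |   9 | bbcbcccacabcaacbcbbca
   9 |   2 | bbccacabbcbcccacabcaacbcbbca
  10 |  27 | bca
  11 |  19 | bcaacbcbbca
  12 |  24 | bcbbca
  13 |  10 | bcbcccacabcaacbcbbca
  14 |   3 | bccacabbcbcccacabcaacbcbbca
  15 |  12 | bcccacabcaacbcbbca
  16 |  28 | ca
  17 |  20 | caacbcbbca
  18 |   7 | cabbcbcccacabcaacbcbbca
  19 |  17 | cabcaacbcbbca
  20 |   5 | cacabbcbcccacabcaacbcbbca
  21 |  15 | cacabcaacbcbbca
  22 |  25 | cbbca
  23 |   1 | cbbccacabbcbcccacabcaacbcbbca
  24 |  23 | cbcbbca
  25 |  11 | cbcccacabcaacbcbbca
  26 |   4 | ccacabbcbcccacabcaacbcbbca
  27 |  14 | ccacabcaacbcbbca
  28 |   0 | ccbbccacabbcbcccacabcaacbcbbca
  29 |  13 | cccacabcaacbcbbca

[29, 21, 8, 18, 6, 16, 22, 26, 9, 2, 27, 19, 24, 10, 3, 12, 28, 20, 7, 17, 5, 15, 25, 1, 23, 11, 4, 14, 0, 13]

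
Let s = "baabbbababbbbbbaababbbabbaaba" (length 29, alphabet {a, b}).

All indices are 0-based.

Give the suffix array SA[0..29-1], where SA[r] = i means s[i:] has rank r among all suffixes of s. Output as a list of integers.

[28, 25, 15, 1, 26, 16, 6, 22, 2, 18, 8, 27, 24, 14, 0, 5, 21, 17, 7, 23, 13, 4, 20, 12, 3, 19, 11, 10, 9]

rank→(start, suffix):
  0 → (28, 'a')
  1 → (25, 'aaba')
  2 → (15, 'aababbbabbaaba')
  3 → (1, 'aabbbababbbbbbaababbbabbaaba')
  4 → (26, 'aba')
  5 → (16, 'ababbbabbaaba')
  6 → (6, 'ababbbbbbaababbbabbaaba')
  7 → (22, 'abbaaba')
  8 → (2, 'abbbababbbbbbaababbbabbaaba')
  9 → (18, 'abbbabbaaba')
  10 → (8, 'abbbbbbaababbbabbaaba')
  11 → (27, 'ba')
  12 → (24, 'baaba')
  13 → (14, 'baababbbabbaaba')
  14 → (0, 'baabbbababbbbbbaababbbabbaaba')
  15 → (5, 'bababbbbbbaababbbabbaaba')
  16 → (21, 'babbaaba')
  17 → (17, 'babbbabbaaba')
  18 → (7, 'babbbbbbaababbbabbaaba')
  19 → (23, 'bbaaba')
  20 → (13, 'bbaababbbabbaaba')
  21 → (4, 'bbababbbbbbaababbbabbaaba')
  22 → (20, 'bbabbaaba')
  23 → (12, 'bbbaababbbabbaaba')
  24 → (3, 'bbbababbbbbbaababbbabbaaba')
  25 → (19, 'bbbabbaaba')
  26 → (11, 'bbbbaababbbabbaaba')
  27 → (10, 'bbbbbaababbbabbaaba')
  28 → (9, 'bbbbbbaababbbabbaaba')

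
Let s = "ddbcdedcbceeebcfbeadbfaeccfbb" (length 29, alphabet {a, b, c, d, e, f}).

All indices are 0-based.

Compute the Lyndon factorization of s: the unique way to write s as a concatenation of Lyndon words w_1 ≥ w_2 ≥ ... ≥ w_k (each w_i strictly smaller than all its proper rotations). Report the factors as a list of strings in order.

emit factor 1: 'd' (i=0, period=1)
emit factor 2: 'd' (i=1, period=1)
emit factor 3: 'bcdedcbceeebcfbe' (i=2, period=16)
emit factor 4: 'adbfaeccfbb' (i=18, period=11)

["d", "d", "bcdedcbceeebcfbe", "adbfaeccfbb"]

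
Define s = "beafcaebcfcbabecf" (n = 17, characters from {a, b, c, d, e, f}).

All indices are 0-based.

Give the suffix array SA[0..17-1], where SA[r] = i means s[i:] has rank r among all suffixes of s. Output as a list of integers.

rank | idx | suffix
   0 |  12 | abecf
   1 |   5 | aebcfcbabecf
   2 |   2 | afcaebcfcbabecf
   3 |  11 | babecf
   4 |   7 | bcfcbabecf
   5 |   0 | beafcaebcfcbabecf
   6 |  13 | becf
   7 |   4 | caebcfcbabecf
   8 |  10 | cbabecf
   9 |  15 | cf
  10 |   8 | cfcbabecf
  11 |   1 | eafcaebcfcbabecf
  12 |   6 | ebcfcbabecf
  13 |  14 | ecf
  14 |  16 | f
  15 |   3 | fcaebcfcbabecf
  16 |   9 | fcbabecf

[12, 5, 2, 11, 7, 0, 13, 4, 10, 15, 8, 1, 6, 14, 16, 3, 9]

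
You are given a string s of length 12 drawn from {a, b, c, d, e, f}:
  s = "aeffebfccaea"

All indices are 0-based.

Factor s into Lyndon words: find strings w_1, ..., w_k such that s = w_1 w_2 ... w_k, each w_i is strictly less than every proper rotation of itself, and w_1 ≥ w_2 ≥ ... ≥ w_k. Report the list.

["aeffebfcc", "ae", "a"]

emit factor 1: 'aeffebfcc' (i=0, period=9)
emit factor 2: 'ae' (i=9, period=2)
emit factor 3: 'a' (i=11, period=1)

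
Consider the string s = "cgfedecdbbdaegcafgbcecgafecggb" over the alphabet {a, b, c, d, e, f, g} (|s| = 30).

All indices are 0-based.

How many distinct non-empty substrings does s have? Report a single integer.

sorted suffixes:
  #0 SA[0]=11  'aegcafgbcecgafecggb'
  #1 SA[1]=23  'afecggb'
  #2 SA[2]=15  'afgbcecgafecggb'
  #3 SA[3]=29  'b'
  #4 SA[4]=8  'bbdaegcafgbcecgafecggb'
  #5 SA[5]=18  'bcecgafecggb'
  #6 SA[6]=9  'bdaegcafgbcecgafecggb'
  #7 SA[7]=14  'cafgbcecgafecggb'
  #8 SA[8]=6  'cdbbdaegcafgbcecgafecggb'
  #9 SA[9]=19  'cecgafecggb'
  #10 SA[10]=21  'cgafecggb'
  #11 SA[11]=0  'cgfedecdbbdaegcafgbcecgafecggb'
  #12 SA[12]=26  'cggb'
  #13 SA[13]=10  'daegcafgbcecgafecggb'
  #14 SA[14]=7  'dbbdaegcafgbcecgafecggb'
  #15 SA[15]=4  'decdbbdaegcafgbcecgafecggb'
  #16 SA[16]=5  'ecdbbdaegcafgbcecgafecggb'
  #17 SA[17]=20  'ecgafecggb'
  #18 SA[18]=25  'ecggb'
  #19 SA[19]=3  'edecdbbdaegcafgbcecgafecggb'
  #20 SA[20]=12  'egcafgbcecgafecggb'
  #21 SA[21]=24  'fecggb'
  #22 SA[22]=2  'fedecdbbdaegcafgbcecgafecggb'
  #23 SA[23]=16  'fgbcecgafecggb'
  #24 SA[24]=22  'gafecggb'
  #25 SA[25]=28  'gb'
  #26 SA[26]=17  'gbcecgafecggb'
  #27 SA[27]=13  'gcafgbcecgafecggb'
  #28 SA[28]=1  'gfedecdbbdaegcafgbcecgafecggb'
  #29 SA[29]=27  'ggb'

SA = [11, 23, 15, 29, 8, 18, 9, 14, 6, 19, 21, 0, 26, 10, 7, 4, 5, 20, 25, 3, 12, 24, 2, 16, 22, 28, 17, 13, 1, 27]
rank  pair      lcp
   1  s[11:],s[23:]  1  'a'
   2  s[23:],s[15:]  2  'af'
   3  s[15:],s[29:]  0  ''
   4  s[29:],s[8:]  1  'b'
   5  s[8:],s[18:]  1  'b'
   6  s[18:],s[9:]  1  'b'
   7  s[9:],s[14:]  0  ''
   8  s[14:],s[6:]  1  'c'
   9  s[6:],s[19:]  1  'c'
  10  s[19:],s[21:]  1  'c'
  11  s[21:],s[0:]  2  'cg'
  12  s[0:],s[26:]  2  'cg'
  13  s[26:],s[10:]  0  ''
  14  s[10:],s[7:]  1  'd'
  15  s[7:],s[4:]  1  'd'
  16  s[4:],s[5:]  0  ''
  17  s[5:],s[20:]  2  'ec'
  18  s[20:],s[25:]  3  'ecg'
  19  s[25:],s[3:]  1  'e'
  20  s[3:],s[12:]  1  'e'
  21  s[12:],s[24:]  0  ''
  22  s[24:],s[2:]  2  'fe'
  23  s[2:],s[16:]  1  'f'
  24  s[16:],s[22:]  0  ''
  25  s[22:],s[28:]  1  'g'
  26  s[28:],s[17:]  2  'gb'
  27  s[17:],s[13:]  1  'g'
  28  s[13:],s[1:]  1  'g'
  29  s[1:],s[27:]  1  'g'

n(n+1)/2 = 30·31/2 = 465
Σ LCP = 0 + 1 + 2 + 0 + 1 + 1 + 1 + 0 + 1 + 1 + 1 + 2 + 2 + 0 + 1 + 1 + 0 + 2 + 3 + 1 + 1 + 0 + 2 + 1 + 0 + 1 + 2 + 1 + 1 + 1 = 31
distinct = 465 − 31 = 434

434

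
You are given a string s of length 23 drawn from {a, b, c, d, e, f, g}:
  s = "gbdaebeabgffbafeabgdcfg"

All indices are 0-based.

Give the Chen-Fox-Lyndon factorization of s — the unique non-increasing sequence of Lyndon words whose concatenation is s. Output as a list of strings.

emit factor 1: 'g' (i=0, period=1)
emit factor 2: 'bd' (i=1, period=2)
emit factor 3: 'aebe' (i=3, period=4)
emit factor 4: 'abgffbafe' (i=7, period=9)
emit factor 5: 'abgdcfg' (i=16, period=7)

["g", "bd", "aebe", "abgffbafe", "abgdcfg"]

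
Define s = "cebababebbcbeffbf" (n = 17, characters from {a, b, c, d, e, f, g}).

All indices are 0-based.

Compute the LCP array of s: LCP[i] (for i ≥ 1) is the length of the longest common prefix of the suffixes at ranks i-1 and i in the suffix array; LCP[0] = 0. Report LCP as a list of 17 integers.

[0, 2, 0, 3, 1, 1, 1, 2, 1, 0, 1, 0, 2, 1, 0, 1, 1]

rank | idx | suffix
   0 |   3 | ababebbcbeffbf
   1 |   5 | abebbcbeffbf
   2 |   2 | bababebbcbeffbf
   3 |   4 | babebbcbeffbf
   4 |   8 | bbcbeffbf
   5 |   9 | bcbeffbf
   6 |   6 | bebbcbeffbf
   7 |  11 | beffbf
   8 |  15 | bf
   9 |  10 | cbeffbf
  10 |   0 | cebababebbcbeffbf
  11 |   1 | ebababebbcbeffbf
  12 |   7 | ebbcbeffbf
  13 |  12 | effbf
  14 |  16 | f
  15 |  14 | fbf
  16 |  13 | ffbf

SA = [3, 5, 2, 4, 8, 9, 6, 11, 15, 10, 0, 1, 7, 12, 16, 14, 13]
i: (SA[i-1],SA[i]) lcp shared
  1: (3,5) 2 'ab'
  2: (5,2) 0 ''
  3: (2,4) 3 'bab'
  4: (4,8) 1 'b'
  5: (8,9) 1 'b'
  6: (9,6) 1 'b'
  7: (6,11) 2 'be'
  8: (11,15) 1 'b'
  9: (15,10) 0 ''
  10: (10,0) 1 'c'
  11: (0,1) 0 ''
  12: (1,7) 2 'eb'
  13: (7,12) 1 'e'
  14: (12,16) 0 ''
  15: (16,14) 1 'f'
  16: (14,13) 1 'f'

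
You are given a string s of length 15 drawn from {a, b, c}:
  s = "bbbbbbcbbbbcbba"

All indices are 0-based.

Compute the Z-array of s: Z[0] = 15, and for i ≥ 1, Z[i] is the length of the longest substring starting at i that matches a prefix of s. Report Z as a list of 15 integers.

Z[0]=15
i=1: fresh scan; Z[1]=5 extend→box=[1,6)
i=2: min(r-i=4, Z[1]=5)=4; Z[2]=4
i=3: min(r-i=3, Z[2]=4)=3; Z[3]=3
i=4: min(r-i=2, Z[3]=3)=2; Z[4]=2
i=5: min(r-i=1, Z[4]=2)=1; Z[5]=1
i=6: fresh scan; Z[6]=0
i=7: fresh scan; Z[7]=4 extend→box=[7,11)
i=8: min(r-i=3, Z[1]=5)=3; Z[8]=3
i=9: min(r-i=2, Z[2]=4)=2; Z[9]=2
i=10: min(r-i=1, Z[3]=3)=1; Z[10]=1
i=11: fresh scan; Z[11]=0
i=12: fresh scan; Z[12]=2 extend→box=[12,14)
i=13: min(r-i=1, Z[1]=5)=1; Z[13]=1
i=14: fresh scan; Z[14]=0

[15, 5, 4, 3, 2, 1, 0, 4, 3, 2, 1, 0, 2, 1, 0]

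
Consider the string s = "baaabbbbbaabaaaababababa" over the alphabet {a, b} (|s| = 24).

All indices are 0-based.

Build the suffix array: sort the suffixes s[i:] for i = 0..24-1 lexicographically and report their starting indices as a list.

[23, 12, 13, 1, 9, 14, 2, 21, 10, 19, 17, 15, 3, 22, 11, 0, 8, 20, 18, 16, 7, 6, 5, 4]

rank | idx | suffix
   0 |  23 | a
   1 |  12 | aaaababababa
   2 |  13 | aaababababa
   3 |   1 | aaabbbbbaabaaaababababa
   4 |   9 | aabaaaababababa
   5 |  14 | aababababa
   6 |   2 | aabbbbbaabaaaababababa
   7 |  21 | aba
   8 |  10 | abaaaababababa
   9 |  19 | ababa
  10 |  17 | abababa
  11 |  15 | ababababa
  12 |   3 | abbbbbaabaaaababababa
  13 |  22 | ba
  14 |  11 | baaaababababa
  15 |   0 | baaabbbbbaabaaaababababa
  16 |   8 | baabaaaababababa
  17 |  20 | baba
  18 |  18 | bababa
  19 |  16 | babababa
  20 |   7 | bbaabaaaababababa
  21 |   6 | bbbaabaaaababababa
  22 |   5 | bbbbaabaaaababababa
  23 |   4 | bbbbbaabaaaababababa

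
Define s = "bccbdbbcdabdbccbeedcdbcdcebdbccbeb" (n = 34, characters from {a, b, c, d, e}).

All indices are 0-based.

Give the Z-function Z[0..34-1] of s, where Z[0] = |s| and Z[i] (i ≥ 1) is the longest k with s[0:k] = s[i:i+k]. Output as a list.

Z[0]=34
i=1: fresh scan; Z[1]=0
i=2: fresh scan; Z[2]=0
i=3: fresh scan; Z[3]=1 scan→box=[3,4)
i=4: fresh scan; Z[4]=0
i=5: fresh scan; Z[5]=1 scan→box=[5,6)
i=6: fresh scan; Z[6]=2 scan→box=[6,8)
i=7: min(r-i=1, Z[1]=0)=0; Z[7]=0
i=8: fresh scan; Z[8]=0
i=9: fresh scan; Z[9]=0
i=10: fresh scan; Z[10]=1 scan→box=[10,11)
i=11: fresh scan; Z[11]=0
i=12: fresh scan; Z[12]=4 scan→box=[12,16)
i=13: min(r-i=3, Z[1]=0)=0; Z[13]=0
i=14: min(r-i=2, Z[2]=0)=0; Z[14]=0
i=15: min(r-i=1, Z[3]=1)=1; Z[15]=1
i=16: fresh scan; Z[16]=0
i=17: fresh scan; Z[17]=0
i=18: fresh scan; Z[18]=0
i=19: fresh scan; Z[19]=0
i=20: fresh scan; Z[20]=0
i=21: fresh scan; Z[21]=2 scan→box=[21,23)
i=22: min(r-i=1, Z[1]=0)=0; Z[22]=0
i=23: fresh scan; Z[23]=0
i=24: fresh scan; Z[24]=0
i=25: fresh scan; Z[25]=0
i=26: fresh scan; Z[26]=1 scan→box=[26,27)
i=27: fresh scan; Z[27]=0
i=28: fresh scan; Z[28]=4 scan→box=[28,32)
i=29: min(r-i=3, Z[1]=0)=0; Z[29]=0
i=30: min(r-i=2, Z[2]=0)=0; Z[30]=0
i=31: min(r-i=1, Z[3]=1)=1; Z[31]=1
i=32: fresh scan; Z[32]=0
i=33: fresh scan; Z[33]=1 scan→box=[33,34)

[34, 0, 0, 1, 0, 1, 2, 0, 0, 0, 1, 0, 4, 0, 0, 1, 0, 0, 0, 0, 0, 2, 0, 0, 0, 0, 1, 0, 4, 0, 0, 1, 0, 1]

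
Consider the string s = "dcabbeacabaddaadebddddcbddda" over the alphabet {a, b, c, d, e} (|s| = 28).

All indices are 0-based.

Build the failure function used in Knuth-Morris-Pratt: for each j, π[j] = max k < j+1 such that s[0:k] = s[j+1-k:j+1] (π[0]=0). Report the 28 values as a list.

[0, 0, 0, 0, 0, 0, 0, 0, 0, 0, 0, 1, 1, 0, 0, 1, 0, 0, 1, 1, 1, 1, 2, 0, 1, 1, 1, 0]

π[0] = 0
j=1 s[j]='c': π[1]=0 (border '')
j=2 s[j]='a': π[2]=0 (border '')
j=3 s[j]='b': π[3]=0 (border '')
j=4 s[j]='b': π[4]=0 (border '')
j=5 s[j]='e': π[5]=0 (border '')
j=6 s[j]='a': π[6]=0 (border '')
j=7 s[j]='c': π[7]=0 (border '')
j=8 s[j]='a': π[8]=0 (border '')
j=9 s[j]='b': π[9]=0 (border '')
j=10 s[j]='a': π[10]=0 (border '')
j=11 s[j]='d': π[11]=1 (border 'd')
j=12 s[j]='d': k: 1→0; π[12]=1 (border 'd')
j=13 s[j]='a': k: 1→0; π[13]=0 (border '')
j=14 s[j]='a': π[14]=0 (border '')
j=15 s[j]='d': π[15]=1 (border 'd')
j=16 s[j]='e': k: 1→0; π[16]=0 (border '')
j=17 s[j]='b': π[17]=0 (border '')
j=18 s[j]='d': π[18]=1 (border 'd')
j=19 s[j]='d': k: 1→0; π[19]=1 (border 'd')
j=20 s[j]='d': k: 1→0; π[20]=1 (border 'd')
j=21 s[j]='d': k: 1→0; π[21]=1 (border 'd')
j=22 s[j]='c': π[22]=2 (border 'dc')
j=23 s[j]='b': k: 2→0; π[23]=0 (border '')
j=24 s[j]='d': π[24]=1 (border 'd')
j=25 s[j]='d': k: 1→0; π[25]=1 (border 'd')
j=26 s[j]='d': k: 1→0; π[26]=1 (border 'd')
j=27 s[j]='a': k: 1→0; π[27]=0 (border '')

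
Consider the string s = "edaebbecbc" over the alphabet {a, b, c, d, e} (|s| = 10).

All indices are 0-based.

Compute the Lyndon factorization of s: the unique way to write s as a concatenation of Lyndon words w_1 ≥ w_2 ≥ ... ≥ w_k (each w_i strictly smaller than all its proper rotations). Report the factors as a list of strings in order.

emit factor 1: 'e' (i=0, period=1)
emit factor 2: 'd' (i=1, period=1)
emit factor 3: 'aebbecbc' (i=2, period=8)

["e", "d", "aebbecbc"]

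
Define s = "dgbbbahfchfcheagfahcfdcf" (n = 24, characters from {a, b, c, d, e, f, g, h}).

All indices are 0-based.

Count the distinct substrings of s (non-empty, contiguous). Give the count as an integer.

sorted suffixes:
  #0 SA[0]=14  'agfahcfdcf'
  #1 SA[1]=17  'ahcfdcf'
  #2 SA[2]=5  'ahfchfcheagfahcfdcf'
  #3 SA[3]=4  'bahfchfcheagfahcfdcf'
  #4 SA[4]=3  'bbahfchfcheagfahcfdcf'
  #5 SA[5]=2  'bbbahfchfcheagfahcfdcf'
  #6 SA[6]=22  'cf'
  #7 SA[7]=19  'cfdcf'
  #8 SA[8]=11  'cheagfahcfdcf'
  #9 SA[9]=8  'chfcheagfahcfdcf'
  #10 SA[10]=21  'dcf'
  #11 SA[11]=0  'dgbbbahfchfcheagfahcfdcf'
  #12 SA[12]=13  'eagfahcfdcf'
  #13 SA[13]=23  'f'
  #14 SA[14]=16  'fahcfdcf'
  #15 SA[15]=10  'fcheagfahcfdcf'
  #16 SA[16]=7  'fchfcheagfahcfdcf'
  #17 SA[17]=20  'fdcf'
  #18 SA[18]=1  'gbbbahfchfcheagfahcfdcf'
  #19 SA[19]=15  'gfahcfdcf'
  #20 SA[20]=18  'hcfdcf'
  #21 SA[21]=12  'heagfahcfdcf'
  #22 SA[22]=9  'hfcheagfahcfdcf'
  #23 SA[23]=6  'hfchfcheagfahcfdcf'

SA = [14, 17, 5, 4, 3, 2, 22, 19, 11, 8, 21, 0, 13, 23, 16, 10, 7, 20, 1, 15, 18, 12, 9, 6]
[i] adj suffixes → lcp
  [1] 14/17 → 1 ('a')
  [2] 17/5 → 2 ('ah')
  [3] 5/4 → 0 ('')
  [4] 4/3 → 1 ('b')
  [5] 3/2 → 2 ('bb')
  [6] 2/22 → 0 ('')
  [7] 22/19 → 2 ('cf')
  [8] 19/11 → 1 ('c')
  [9] 11/8 → 2 ('ch')
  [10] 8/21 → 0 ('')
  [11] 21/0 → 1 ('d')
  [12] 0/13 → 0 ('')
  [13] 13/23 → 0 ('')
  [14] 23/16 → 1 ('f')
  [15] 16/10 → 1 ('f')
  [16] 10/7 → 3 ('fch')
  [17] 7/20 → 1 ('f')
  [18] 20/1 → 0 ('')
  [19] 1/15 → 1 ('g')
  [20] 15/18 → 0 ('')
  [21] 18/12 → 1 ('h')
  [22] 12/9 → 1 ('h')
  [23] 9/6 → 4 ('hfch')

n(n+1)/2 = 24·25/2 = 300
Σ LCP = 0 + 1 + 2 + 0 + 1 + 2 + 0 + 2 + 1 + 2 + 0 + 1 + 0 + 0 + 1 + 1 + 3 + 1 + 0 + 1 + 0 + 1 + 1 + 4 = 25
distinct = 300 − 25 = 275

275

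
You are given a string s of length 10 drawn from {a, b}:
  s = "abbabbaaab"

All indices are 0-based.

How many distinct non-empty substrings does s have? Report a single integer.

39

rank | idx | suffix
   0 |   6 | aaab
   1 |   7 | aab
   2 |   8 | ab
   3 |   3 | abbaaab
   4 |   0 | abbabbaaab
   5 |   9 | b
   6 |   5 | baaab
   7 |   2 | babbaaab
   8 |   4 | bbaaab
   9 |   1 | bbabbaaab

SA = [6, 7, 8, 3, 0, 9, 5, 2, 4, 1]
i: (SA[i-1],SA[i]) lcp shared
  1: (6,7) 2 'aa'
  2: (7,8) 1 'a'
  3: (8,3) 2 'ab'
  4: (3,0) 4 'abba'
  5: (0,9) 0 ''
  6: (9,5) 1 'b'
  7: (5,2) 2 'ba'
  8: (2,4) 1 'b'
  9: (4,1) 3 'bba'

n(n+1)/2 = 10·11/2 = 55
Σ LCP = 0 + 2 + 1 + 2 + 4 + 0 + 1 + 2 + 1 + 3 = 16
distinct = 55 − 16 = 39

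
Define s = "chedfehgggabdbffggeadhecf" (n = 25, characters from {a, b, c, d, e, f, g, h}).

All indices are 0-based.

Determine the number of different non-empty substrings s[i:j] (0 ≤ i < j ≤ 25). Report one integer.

sorted suffixes:
  #0 SA[0]=10  'abdbffggeadhecf'
  #1 SA[1]=19  'adhecf'
  #2 SA[2]=11  'bdbffggeadhecf'
  #3 SA[3]=13  'bffggeadhecf'
  #4 SA[4]=23  'cf'
  #5 SA[5]=0  'chedfehgggabdbffggeadhecf'
  #6 SA[6]=12  'dbffggeadhecf'
  #7 SA[7]=3  'dfehgggabdbffggeadhecf'
  #8 SA[8]=20  'dhecf'
  #9 SA[9]=18  'eadhecf'
  #10 SA[10]=22  'ecf'
  #11 SA[11]=2  'edfehgggabdbffggeadhecf'
  #12 SA[12]=5  'ehgggabdbffggeadhecf'
  #13 SA[13]=24  'f'
  #14 SA[14]=4  'fehgggabdbffggeadhecf'
  #15 SA[15]=14  'ffggeadhecf'
  #16 SA[16]=15  'fggeadhecf'
  #17 SA[17]=9  'gabdbffggeadhecf'
  #18 SA[18]=17  'geadhecf'
  #19 SA[19]=8  'ggabdbffggeadhecf'
  #20 SA[20]=16  'ggeadhecf'
  #21 SA[21]=7  'gggabdbffggeadhecf'
  #22 SA[22]=21  'hecf'
  #23 SA[23]=1  'hedfehgggabdbffggeadhecf'
  #24 SA[24]=6  'hgggabdbffggeadhecf'

SA = [10, 19, 11, 13, 23, 0, 12, 3, 20, 18, 22, 2, 5, 24, 4, 14, 15, 9, 17, 8, 16, 7, 21, 1, 6]
i: (SA[i-1],SA[i]) lcp shared
  1: (10,19) 1 'a'
  2: (19,11) 0 ''
  3: (11,13) 1 'b'
  4: (13,23) 0 ''
  5: (23,0) 1 'c'
  6: (0,12) 0 ''
  7: (12,3) 1 'd'
  8: (3,20) 1 'd'
  9: (20,18) 0 ''
  10: (18,22) 1 'e'
  11: (22,2) 1 'e'
  12: (2,5) 1 'e'
  13: (5,24) 0 ''
  14: (24,4) 1 'f'
  15: (4,14) 1 'f'
  16: (14,15) 1 'f'
  17: (15,9) 0 ''
  18: (9,17) 1 'g'
  19: (17,8) 1 'g'
  20: (8,16) 2 'gg'
  21: (16,7) 2 'gg'
  22: (7,21) 0 ''
  23: (21,1) 2 'he'
  24: (1,6) 1 'h'

n(n+1)/2 = 25·26/2 = 325
Σ LCP = 0 + 1 + 0 + 1 + 0 + 1 + 0 + 1 + 1 + 0 + 1 + 1 + 1 + 0 + 1 + 1 + 1 + 0 + 1 + 1 + 2 + 2 + 0 + 2 + 1 = 20
distinct = 325 − 20 = 305

305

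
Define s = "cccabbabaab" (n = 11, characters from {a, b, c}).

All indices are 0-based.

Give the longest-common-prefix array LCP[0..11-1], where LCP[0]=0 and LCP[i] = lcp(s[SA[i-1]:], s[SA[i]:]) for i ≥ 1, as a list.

rank→(start, suffix):
  0 → (8, 'aab')
  1 → (9, 'ab')
  2 → (6, 'abaab')
  3 → (3, 'abbabaab')
  4 → (10, 'b')
  5 → (7, 'baab')
  6 → (5, 'babaab')
  7 → (4, 'bbabaab')
  8 → (2, 'cabbabaab')
  9 → (1, 'ccabbabaab')
  10 → (0, 'cccabbabaab')

SA = [8, 9, 6, 3, 10, 7, 5, 4, 2, 1, 0]
i: (SA[i-1],SA[i]) lcp shared
  1: (8,9) 1 'a'
  2: (9,6) 2 'ab'
  3: (6,3) 2 'ab'
  4: (3,10) 0 ''
  5: (10,7) 1 'b'
  6: (7,5) 2 'ba'
  7: (5,4) 1 'b'
  8: (4,2) 0 ''
  9: (2,1) 1 'c'
  10: (1,0) 2 'cc'

[0, 1, 2, 2, 0, 1, 2, 1, 0, 1, 2]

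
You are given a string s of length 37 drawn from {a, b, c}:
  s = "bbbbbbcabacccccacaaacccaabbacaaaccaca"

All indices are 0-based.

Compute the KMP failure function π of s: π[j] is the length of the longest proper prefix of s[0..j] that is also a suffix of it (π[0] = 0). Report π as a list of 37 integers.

[0, 1, 2, 3, 4, 5, 0, 0, 1, 0, 0, 0, 0, 0, 0, 0, 0, 0, 0, 0, 0, 0, 0, 0, 0, 1, 2, 0, 0, 0, 0, 0, 0, 0, 0, 0, 0]

π[0] = 0
j=1 s[j]='b': π[1]=1 (border 'b')
j=2 s[j]='b': π[2]=2 (border 'bb')
j=3 s[j]='b': π[3]=3 (border 'bbb')
j=4 s[j]='b': π[4]=4 (border 'bbbb')
j=5 s[j]='b': π[5]=5 (border 'bbbbb')
j=6 s[j]='c': k: 5→4→3→2→1→0; π[6]=0 (border '')
j=7 s[j]='a': π[7]=0 (border '')
j=8 s[j]='b': π[8]=1 (border 'b')
j=9 s[j]='a': k: 1→0; π[9]=0 (border '')
j=10 s[j]='c': π[10]=0 (border '')
j=11 s[j]='c': π[11]=0 (border '')
j=12 s[j]='c': π[12]=0 (border '')
j=13 s[j]='c': π[13]=0 (border '')
j=14 s[j]='c': π[14]=0 (border '')
j=15 s[j]='a': π[15]=0 (border '')
j=16 s[j]='c': π[16]=0 (border '')
j=17 s[j]='a': π[17]=0 (border '')
j=18 s[j]='a': π[18]=0 (border '')
j=19 s[j]='a': π[19]=0 (border '')
j=20 s[j]='c': π[20]=0 (border '')
j=21 s[j]='c': π[21]=0 (border '')
j=22 s[j]='c': π[22]=0 (border '')
j=23 s[j]='a': π[23]=0 (border '')
j=24 s[j]='a': π[24]=0 (border '')
j=25 s[j]='b': π[25]=1 (border 'b')
j=26 s[j]='b': π[26]=2 (border 'bb')
j=27 s[j]='a': k: 2→1→0; π[27]=0 (border '')
j=28 s[j]='c': π[28]=0 (border '')
j=29 s[j]='a': π[29]=0 (border '')
j=30 s[j]='a': π[30]=0 (border '')
j=31 s[j]='a': π[31]=0 (border '')
j=32 s[j]='c': π[32]=0 (border '')
j=33 s[j]='c': π[33]=0 (border '')
j=34 s[j]='a': π[34]=0 (border '')
j=35 s[j]='c': π[35]=0 (border '')
j=36 s[j]='a': π[36]=0 (border '')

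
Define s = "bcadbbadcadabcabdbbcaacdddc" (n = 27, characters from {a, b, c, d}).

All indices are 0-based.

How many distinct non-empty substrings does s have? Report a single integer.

339

sorted suffixes:
  #0 SA[0]=20  'aacdddc'
  #1 SA[1]=11  'abcabdbbcaacdddc'
  #2 SA[2]=14  'abdbbcaacdddc'
  #3 SA[3]=21  'acdddc'
  #4 SA[4]=9  'adabcabdbbcaacdddc'
  #5 SA[5]=2  'adbbadcadabcabdbbcaacdddc'
  #6 SA[6]=6  'adcadabcabdbbcaacdddc'
  #7 SA[7]=5  'badcadabcabdbbcaacdddc'
  #8 SA[8]=4  'bbadcadabcabdbbcaacdddc'
  #9 SA[9]=17  'bbcaacdddc'
  #10 SA[10]=18  'bcaacdddc'
  #11 SA[11]=12  'bcabdbbcaacdddc'
  #12 SA[12]=0  'bcadbbadcadabcabdbbcaacdddc'
  #13 SA[13]=15  'bdbbcaacdddc'
  #14 SA[14]=26  'c'
  #15 SA[15]=19  'caacdddc'
  #16 SA[16]=13  'cabdbbcaacdddc'
  #17 SA[17]=8  'cadabcabdbbcaacdddc'
  #18 SA[18]=1  'cadbbadcadabcabdbbcaacdddc'
  #19 SA[19]=22  'cdddc'
  #20 SA[20]=10  'dabcabdbbcaacdddc'
  #21 SA[21]=3  'dbbadcadabcabdbbcaacdddc'
  #22 SA[22]=16  'dbbcaacdddc'
  #23 SA[23]=25  'dc'
  #24 SA[24]=7  'dcadabcabdbbcaacdddc'
  #25 SA[25]=24  'ddc'
  #26 SA[26]=23  'dddc'

SA = [20, 11, 14, 21, 9, 2, 6, 5, 4, 17, 18, 12, 0, 15, 26, 19, 13, 8, 1, 22, 10, 3, 16, 25, 7, 24, 23]
[i] adj suffixes → lcp
  [1] 20/11 → 1 ('a')
  [2] 11/14 → 2 ('ab')
  [3] 14/21 → 1 ('a')
  [4] 21/9 → 1 ('a')
  [5] 9/2 → 2 ('ad')
  [6] 2/6 → 2 ('ad')
  [7] 6/5 → 0 ('')
  [8] 5/4 → 1 ('b')
  [9] 4/17 → 2 ('bb')
  [10] 17/18 → 1 ('b')
  [11] 18/12 → 3 ('bca')
  [12] 12/0 → 3 ('bca')
  [13] 0/15 → 1 ('b')
  [14] 15/26 → 0 ('')
  [15] 26/19 → 1 ('c')
  [16] 19/13 → 2 ('ca')
  [17] 13/8 → 2 ('ca')
  [18] 8/1 → 3 ('cad')
  [19] 1/22 → 1 ('c')
  [20] 22/10 → 0 ('')
  [21] 10/3 → 1 ('d')
  [22] 3/16 → 3 ('dbb')
  [23] 16/25 → 1 ('d')
  [24] 25/7 → 2 ('dc')
  [25] 7/24 → 1 ('d')
  [26] 24/23 → 2 ('dd')

n(n+1)/2 = 27·28/2 = 378
Σ LCP = 0 + 1 + 2 + 1 + 1 + 2 + 2 + 0 + 1 + 2 + 1 + 3 + 3 + 1 + 0 + 1 + 2 + 2 + 3 + 1 + 0 + 1 + 3 + 1 + 2 + 1 + 2 = 39
distinct = 378 − 39 = 339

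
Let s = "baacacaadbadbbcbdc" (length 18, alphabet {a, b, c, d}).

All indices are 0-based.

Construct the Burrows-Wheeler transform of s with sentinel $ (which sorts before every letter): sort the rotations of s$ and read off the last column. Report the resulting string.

rank  rotation             last
    0  $baacacaadbadbbcbdc  c
    1  aacacaadbadbbcbdc$b  b
    2  aadbadbbcbdc$baacac  c
    3  acaadbadbbcbdc$baac  c
    4  acacaadbadbbcbdc$ba  a
    5  adbadbbcbdc$baacaca  a
    6  adbbcbdc$baacacaadb  b
    7  baacacaadbadbbcbdc$  $
    8  badbbcbdc$baacacaad  d
    9  bbcbdc$baacacaadbad  d
   10  bcbdc$baacacaadbadb  b
   11  bdc$baacacaadbadbbc  c
   12  c$baacacaadbadbbcbd  d
   13  caadbadbbcbdc$baaca  a
   14  cacaadbadbbcbdc$baa  a
   15  cbdc$baacacaadbadbb  b
   16  dbadbbcbdc$baacacaa  a
   17  dbbcbdc$baacacaadba  a
   18  dc$baacacaadbadbbcb  b

cbccaab$ddbcdaabaab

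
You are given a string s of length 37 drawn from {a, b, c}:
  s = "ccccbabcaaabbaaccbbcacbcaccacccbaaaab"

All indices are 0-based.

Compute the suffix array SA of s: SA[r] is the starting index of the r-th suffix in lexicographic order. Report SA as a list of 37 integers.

[32, 33, 8, 34, 9, 13, 35, 10, 5, 20, 24, 14, 27, 36, 31, 12, 4, 11, 17, 6, 18, 22, 7, 19, 23, 26, 30, 3, 16, 21, 25, 29, 2, 15, 28, 1, 0]

rank→(start, suffix):
  0 → (32, 'aaaab')
  1 → (33, 'aaab')
  2 → (8, 'aaabbaaccbbcacbcaccacccbaaaab')
  3 → (34, 'aab')
  4 → (9, 'aabbaaccbbcacbcaccacccbaaaab')
  5 → (13, 'aaccbbcacbcaccacccbaaaab')
  6 → (35, 'ab')
  7 → (10, 'abbaaccbbcacbcaccacccbaaaab')
  8 → (5, 'abcaaabbaaccbbcacbcaccacccbaaaab')
  9 → (20, 'acbcaccacccbaaaab')
  10 → (24, 'accacccbaaaab')
  11 → (14, 'accbbcacbcaccacccbaaaab')
  12 → (27, 'acccbaaaab')
  13 → (36, 'b')
  14 → (31, 'baaaab')
  15 → (12, 'baaccbbcacbcaccacccbaaaab')
  16 → (4, 'babcaaabbaaccbbcacbcaccacccbaaaab')
  17 → (11, 'bbaaccbbcacbcaccacccbaaaab')
  18 → (17, 'bbcacbcaccacccbaaaab')
  19 → (6, 'bcaaabbaaccbbcacbcaccacccbaaaab')
  20 → (18, 'bcacbcaccacccbaaaab')
  21 → (22, 'bcaccacccbaaaab')
  22 → (7, 'caaabbaaccbbcacbcaccacccbaaaab')
  23 → (19, 'cacbcaccacccbaaaab')
  24 → (23, 'caccacccbaaaab')
  25 → (26, 'cacccbaaaab')
  26 → (30, 'cbaaaab')
  27 → (3, 'cbabcaaabbaaccbbcacbcaccacccbaaaab')
  28 → (16, 'cbbcacbcaccacccbaaaab')
  29 → (21, 'cbcaccacccbaaaab')
  30 → (25, 'ccacccbaaaab')
  31 → (29, 'ccbaaaab')
  32 → (2, 'ccbabcaaabbaaccbbcacbcaccacccbaaaab')
  33 → (15, 'ccbbcacbcaccacccbaaaab')
  34 → (28, 'cccbaaaab')
  35 → (1, 'cccbabcaaabbaaccbbcacbcaccacccbaaaab')
  36 → (0, 'ccccbabcaaabbaaccbbcacbcaccacccbaaaab')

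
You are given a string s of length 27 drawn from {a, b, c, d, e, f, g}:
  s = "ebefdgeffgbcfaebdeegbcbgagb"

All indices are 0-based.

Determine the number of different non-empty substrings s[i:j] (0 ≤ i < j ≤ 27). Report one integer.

sorted suffixes:
  #0 SA[0]=13  'aebdeegbcbgagb'
  #1 SA[1]=24  'agb'
  #2 SA[2]=26  'b'
  #3 SA[3]=20  'bcbgagb'
  #4 SA[4]=10  'bcfaebdeegbcbgagb'
  #5 SA[5]=15  'bdeegbcbgagb'
  #6 SA[6]=1  'befdgeffgbcfaebdeegbcbgagb'
  #7 SA[7]=22  'bgagb'
  #8 SA[8]=21  'cbgagb'
  #9 SA[9]=11  'cfaebdeegbcbgagb'
  #10 SA[10]=16  'deegbcbgagb'
  #11 SA[11]=4  'dgeffgbcfaebdeegbcbgagb'
  #12 SA[12]=14  'ebdeegbcbgagb'
  #13 SA[13]=0  'ebefdgeffgbcfaebdeegbcbgagb'
  #14 SA[14]=17  'eegbcbgagb'
  #15 SA[15]=2  'efdgeffgbcfaebdeegbcbgagb'
  #16 SA[16]=6  'effgbcfaebdeegbcbgagb'
  #17 SA[17]=18  'egbcbgagb'
  #18 SA[18]=12  'faebdeegbcbgagb'
  #19 SA[19]=3  'fdgeffgbcfaebdeegbcbgagb'
  #20 SA[20]=7  'ffgbcfaebdeegbcbgagb'
  #21 SA[21]=8  'fgbcfaebdeegbcbgagb'
  #22 SA[22]=23  'gagb'
  #23 SA[23]=25  'gb'
  #24 SA[24]=19  'gbcbgagb'
  #25 SA[25]=9  'gbcfaebdeegbcbgagb'
  #26 SA[26]=5  'geffgbcfaebdeegbcbgagb'

SA = [13, 24, 26, 20, 10, 15, 1, 22, 21, 11, 16, 4, 14, 0, 17, 2, 6, 18, 12, 3, 7, 8, 23, 25, 19, 9, 5]
i: (SA[i-1],SA[i]) lcp shared
  1: (13,24) 1 'a'
  2: (24,26) 0 ''
  3: (26,20) 1 'b'
  4: (20,10) 2 'bc'
  5: (10,15) 1 'b'
  6: (15,1) 1 'b'
  7: (1,22) 1 'b'
  8: (22,21) 0 ''
  9: (21,11) 1 'c'
  10: (11,16) 0 ''
  11: (16,4) 1 'd'
  12: (4,14) 0 ''
  13: (14,0) 2 'eb'
  14: (0,17) 1 'e'
  15: (17,2) 1 'e'
  16: (2,6) 2 'ef'
  17: (6,18) 1 'e'
  18: (18,12) 0 ''
  19: (12,3) 1 'f'
  20: (3,7) 1 'f'
  21: (7,8) 1 'f'
  22: (8,23) 0 ''
  23: (23,25) 1 'g'
  24: (25,19) 2 'gb'
  25: (19,9) 3 'gbc'
  26: (9,5) 1 'g'

n(n+1)/2 = 27·28/2 = 378
Σ LCP = 0 + 1 + 0 + 1 + 2 + 1 + 1 + 1 + 0 + 1 + 0 + 1 + 0 + 2 + 1 + 1 + 2 + 1 + 0 + 1 + 1 + 1 + 0 + 1 + 2 + 3 + 1 = 26
distinct = 378 − 26 = 352

352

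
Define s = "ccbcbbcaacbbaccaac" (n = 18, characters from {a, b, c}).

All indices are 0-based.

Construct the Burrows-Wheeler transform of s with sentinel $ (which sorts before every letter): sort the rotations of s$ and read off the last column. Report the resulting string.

rank  rotation             last
    0  $ccbcbbcaacbbaccaac  c
    1  aac$ccbcbbcaacbbacc  c
    2  aacbbaccaac$ccbcbbc  c
    3  ac$ccbcbbcaacbbacca  a
    4  acbbaccaac$ccbcbbca  a
    5  accaac$ccbcbbcaacbb  b
    6  baccaac$ccbcbbcaacb  b
    7  bbaccaac$ccbcbbcaac  c
    8  bbcaacbbaccaac$ccbc  c
    9  bcaacbbaccaac$ccbcb  b
   10  bcbbcaacbbaccaac$cc  c
   11  c$ccbcbbcaacbbaccaa  a
   12  caac$ccbcbbcaacbbac  c
   13  caacbbaccaac$ccbcbb  b
   14  cbbaccaac$ccbcbbcaa  a
   15  cbbcaacbbaccaac$ccb  b
   16  cbcbbcaacbbaccaac$c  c
   17  ccaac$ccbcbbcaacbba  a
   18  ccbcbbcaacbbaccaac$  $

cccaabbccbcacbabca$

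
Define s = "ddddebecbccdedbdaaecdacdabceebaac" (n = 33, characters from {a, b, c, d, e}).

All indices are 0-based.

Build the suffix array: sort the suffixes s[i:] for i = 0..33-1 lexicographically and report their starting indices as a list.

rank→(start, suffix):
  0 → (30, 'aac')
  1 → (16, 'aaecdacdabceebaac')
  2 → (24, 'abceebaac')
  3 → (31, 'ac')
  4 → (21, 'acdabceebaac')
  5 → (17, 'aecdacdabceebaac')
  6 → (29, 'baac')
  7 → (8, 'bccdedbdaaecdacdabceebaac')
  8 → (25, 'bceebaac')
  9 → (14, 'bdaaecdacdabceebaac')
  10 → (5, 'becbccdedbdaaecdacdabceebaac')
  11 → (32, 'c')
  12 → (7, 'cbccdedbdaaecdacdabceebaac')
  13 → (9, 'ccdedbdaaecdacdabceebaac')
  14 → (22, 'cdabceebaac')
  15 → (19, 'cdacdabceebaac')
  16 → (10, 'cdedbdaaecdacdabceebaac')
  17 → (26, 'ceebaac')
  18 → (15, 'daaecdacdabceebaac')
  19 → (23, 'dabceebaac')
  20 → (20, 'dacdabceebaac')
  21 → (13, 'dbdaaecdacdabceebaac')
  22 → (0, 'ddddebecbccdedbdaaecdacdabceebaac')
  23 → (1, 'dddebecbccdedbdaaecdacdabceebaac')
  24 → (2, 'ddebecbccdedbdaaecdacdabceebaac')
  25 → (3, 'debecbccdedbdaaecdacdabceebaac')
  26 → (11, 'dedbdaaecdacdabceebaac')
  27 → (28, 'ebaac')
  28 → (4, 'ebecbccdedbdaaecdacdabceebaac')
  29 → (6, 'ecbccdedbdaaecdacdabceebaac')
  30 → (18, 'ecdacdabceebaac')
  31 → (12, 'edbdaaecdacdabceebaac')
  32 → (27, 'eebaac')

[30, 16, 24, 31, 21, 17, 29, 8, 25, 14, 5, 32, 7, 9, 22, 19, 10, 26, 15, 23, 20, 13, 0, 1, 2, 3, 11, 28, 4, 6, 18, 12, 27]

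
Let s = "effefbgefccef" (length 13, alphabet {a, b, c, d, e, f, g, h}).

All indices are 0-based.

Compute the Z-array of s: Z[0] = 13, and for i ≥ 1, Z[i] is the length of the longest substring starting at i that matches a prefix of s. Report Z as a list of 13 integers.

[13, 0, 0, 2, 0, 0, 0, 2, 0, 0, 0, 2, 0]

Z[0]=13
i=1: outside box; Z[1]=0
i=2: outside box; Z[2]=0
i=3: outside box; Z[3]=2 grow→box=[3,5)
i=4: min(r-i=1, Z[1]=0)=0; Z[4]=0
i=5: outside box; Z[5]=0
i=6: outside box; Z[6]=0
i=7: outside box; Z[7]=2 grow→box=[7,9)
i=8: min(r-i=1, Z[1]=0)=0; Z[8]=0
i=9: outside box; Z[9]=0
i=10: outside box; Z[10]=0
i=11: outside box; Z[11]=2 grow→box=[11,13)
i=12: min(r-i=1, Z[1]=0)=0; Z[12]=0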